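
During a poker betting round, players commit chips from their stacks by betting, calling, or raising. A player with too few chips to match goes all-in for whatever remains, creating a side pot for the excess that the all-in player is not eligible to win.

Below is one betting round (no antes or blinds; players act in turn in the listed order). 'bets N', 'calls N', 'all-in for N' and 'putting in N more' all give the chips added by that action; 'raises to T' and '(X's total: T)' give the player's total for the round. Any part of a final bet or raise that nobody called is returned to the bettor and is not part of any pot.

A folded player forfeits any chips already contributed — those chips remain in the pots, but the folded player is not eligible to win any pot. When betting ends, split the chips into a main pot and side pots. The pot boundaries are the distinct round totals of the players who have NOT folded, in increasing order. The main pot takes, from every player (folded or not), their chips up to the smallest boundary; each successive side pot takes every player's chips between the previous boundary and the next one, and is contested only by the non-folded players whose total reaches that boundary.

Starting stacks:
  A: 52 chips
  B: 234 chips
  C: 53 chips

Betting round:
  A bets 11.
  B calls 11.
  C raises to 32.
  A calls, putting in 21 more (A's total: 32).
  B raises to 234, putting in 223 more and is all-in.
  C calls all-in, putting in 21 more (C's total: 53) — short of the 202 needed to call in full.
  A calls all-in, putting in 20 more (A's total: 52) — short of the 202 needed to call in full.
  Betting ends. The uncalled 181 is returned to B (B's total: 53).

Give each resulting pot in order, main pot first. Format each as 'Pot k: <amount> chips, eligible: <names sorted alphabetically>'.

Contributions (after 181 returned to B): A=52, B=53, C=53
Pot levels (distinct totals of non-folded players): 52, 53
Layer 1-52: 52 each from A, B, C = 52*3 = 156 chips; eligible A, B, C
Layer 53-53: 1 each from B, C = 1*2 = 2 chips; eligible B, C

Pot 1: 156 chips, eligible: A, B, C
Pot 2: 2 chips, eligible: B, C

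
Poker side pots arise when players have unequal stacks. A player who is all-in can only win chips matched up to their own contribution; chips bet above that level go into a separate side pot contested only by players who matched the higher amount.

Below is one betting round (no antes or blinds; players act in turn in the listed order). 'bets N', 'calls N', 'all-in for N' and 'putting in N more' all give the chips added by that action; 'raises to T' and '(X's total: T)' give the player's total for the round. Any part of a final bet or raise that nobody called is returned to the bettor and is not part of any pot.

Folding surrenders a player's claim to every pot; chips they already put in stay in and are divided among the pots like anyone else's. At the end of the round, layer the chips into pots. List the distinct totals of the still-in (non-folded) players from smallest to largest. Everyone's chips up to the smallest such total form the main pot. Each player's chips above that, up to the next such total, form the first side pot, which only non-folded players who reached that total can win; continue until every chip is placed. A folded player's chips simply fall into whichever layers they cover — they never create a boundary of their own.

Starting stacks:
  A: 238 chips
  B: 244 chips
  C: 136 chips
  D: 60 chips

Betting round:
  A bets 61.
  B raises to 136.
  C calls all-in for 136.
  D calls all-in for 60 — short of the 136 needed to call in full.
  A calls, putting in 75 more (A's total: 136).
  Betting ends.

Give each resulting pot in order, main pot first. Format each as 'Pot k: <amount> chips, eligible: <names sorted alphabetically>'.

Pot 1: 240 chips, eligible: A, B, C, D
Pot 2: 228 chips, eligible: A, B, C

Derivation:
Contributions: A=136, B=136, C=136, D=60
Pot levels (distinct totals of non-folded players): 60, 136
Layer 1-60: 60 each from A, B, C, D = 60*4 = 240 chips; eligible A, B, C, D
Layer 61-136: 76 each from A, B, C = 76*3 = 228 chips; eligible A, B, C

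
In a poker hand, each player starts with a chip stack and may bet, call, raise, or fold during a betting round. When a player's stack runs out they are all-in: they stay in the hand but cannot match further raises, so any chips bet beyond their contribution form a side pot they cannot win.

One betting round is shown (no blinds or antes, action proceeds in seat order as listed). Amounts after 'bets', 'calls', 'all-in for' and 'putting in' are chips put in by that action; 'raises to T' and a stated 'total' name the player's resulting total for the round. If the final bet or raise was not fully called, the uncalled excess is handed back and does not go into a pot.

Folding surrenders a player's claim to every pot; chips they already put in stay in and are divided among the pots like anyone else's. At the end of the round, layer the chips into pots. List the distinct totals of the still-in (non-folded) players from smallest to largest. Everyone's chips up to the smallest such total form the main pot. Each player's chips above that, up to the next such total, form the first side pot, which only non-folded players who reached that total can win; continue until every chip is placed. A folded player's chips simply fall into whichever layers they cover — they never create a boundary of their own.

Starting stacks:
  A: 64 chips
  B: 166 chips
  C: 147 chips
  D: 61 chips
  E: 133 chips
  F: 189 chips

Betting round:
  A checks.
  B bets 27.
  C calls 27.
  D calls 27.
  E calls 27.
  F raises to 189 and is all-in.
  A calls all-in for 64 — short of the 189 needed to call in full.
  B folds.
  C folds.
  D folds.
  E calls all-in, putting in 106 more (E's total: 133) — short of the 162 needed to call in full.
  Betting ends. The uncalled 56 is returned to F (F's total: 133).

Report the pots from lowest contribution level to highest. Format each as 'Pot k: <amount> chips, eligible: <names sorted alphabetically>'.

Pot 1: 273 chips, eligible: A, E, F
Pot 2: 138 chips, eligible: E, F

Derivation:
Contributions (after 56 returned to F): A=64, B=27, C=27, D=27, E=133, F=133
Folded: B, C, D
Pot levels (distinct totals of non-folded players): 64, 133
Layer 1-64: A 64 + B 27 + C 27 + D 27 + E 64 + F 64 = 273 chips; eligible A, E, F
Layer 65-133: 69 each from E, F = 69*2 = 138 chips; eligible E, F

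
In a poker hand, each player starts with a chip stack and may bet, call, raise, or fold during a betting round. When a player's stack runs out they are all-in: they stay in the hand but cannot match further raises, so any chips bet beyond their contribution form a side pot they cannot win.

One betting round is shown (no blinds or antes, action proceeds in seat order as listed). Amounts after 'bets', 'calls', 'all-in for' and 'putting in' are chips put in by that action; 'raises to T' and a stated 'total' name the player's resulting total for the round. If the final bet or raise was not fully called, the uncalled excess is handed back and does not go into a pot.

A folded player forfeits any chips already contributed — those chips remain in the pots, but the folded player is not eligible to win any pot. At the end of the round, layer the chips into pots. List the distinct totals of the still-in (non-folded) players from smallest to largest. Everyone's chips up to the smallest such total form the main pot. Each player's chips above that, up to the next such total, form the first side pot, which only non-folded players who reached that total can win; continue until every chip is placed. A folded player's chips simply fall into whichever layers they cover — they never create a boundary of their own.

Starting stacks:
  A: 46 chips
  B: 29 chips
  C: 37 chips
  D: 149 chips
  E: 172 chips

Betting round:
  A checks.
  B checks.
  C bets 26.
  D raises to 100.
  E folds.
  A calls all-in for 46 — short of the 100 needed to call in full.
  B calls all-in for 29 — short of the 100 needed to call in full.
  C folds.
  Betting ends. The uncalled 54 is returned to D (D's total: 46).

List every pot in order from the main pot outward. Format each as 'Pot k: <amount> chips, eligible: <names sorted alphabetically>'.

Contributions (after 54 returned to D): A=46, B=29, C=26, D=46
Folded: C, E
Pot levels (distinct totals of non-folded players): 29, 46
Layer 1-29: A 29 + B 29 + C 26 + D 29 = 113 chips; eligible A, B, D
Layer 30-46: 17 each from A, D = 17*2 = 34 chips; eligible A, D

Pot 1: 113 chips, eligible: A, B, D
Pot 2: 34 chips, eligible: A, D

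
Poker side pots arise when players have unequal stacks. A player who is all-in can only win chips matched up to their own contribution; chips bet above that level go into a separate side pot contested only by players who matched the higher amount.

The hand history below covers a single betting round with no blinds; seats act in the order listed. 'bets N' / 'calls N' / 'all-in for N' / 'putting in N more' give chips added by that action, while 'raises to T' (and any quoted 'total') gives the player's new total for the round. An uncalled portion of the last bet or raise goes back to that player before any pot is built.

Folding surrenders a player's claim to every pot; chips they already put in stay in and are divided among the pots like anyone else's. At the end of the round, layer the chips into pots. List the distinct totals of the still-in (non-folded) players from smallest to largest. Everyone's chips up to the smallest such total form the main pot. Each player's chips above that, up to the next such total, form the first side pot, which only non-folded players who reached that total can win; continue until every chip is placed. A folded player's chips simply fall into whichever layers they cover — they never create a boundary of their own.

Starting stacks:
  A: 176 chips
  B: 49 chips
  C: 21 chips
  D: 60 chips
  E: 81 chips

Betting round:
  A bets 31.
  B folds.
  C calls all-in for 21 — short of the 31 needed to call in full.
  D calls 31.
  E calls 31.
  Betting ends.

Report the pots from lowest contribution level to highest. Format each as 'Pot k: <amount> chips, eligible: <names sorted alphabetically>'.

Pot 1: 84 chips, eligible: A, C, D, E
Pot 2: 30 chips, eligible: A, D, E

Derivation:
Contributions: A=31, C=21, D=31, E=31
Folded: B
Pot levels (distinct totals of non-folded players): 21, 31
Layer 1-21: 21 each from A, C, D, E = 21*4 = 84 chips; eligible A, C, D, E
Layer 22-31: 10 each from A, D, E = 10*3 = 30 chips; eligible A, D, E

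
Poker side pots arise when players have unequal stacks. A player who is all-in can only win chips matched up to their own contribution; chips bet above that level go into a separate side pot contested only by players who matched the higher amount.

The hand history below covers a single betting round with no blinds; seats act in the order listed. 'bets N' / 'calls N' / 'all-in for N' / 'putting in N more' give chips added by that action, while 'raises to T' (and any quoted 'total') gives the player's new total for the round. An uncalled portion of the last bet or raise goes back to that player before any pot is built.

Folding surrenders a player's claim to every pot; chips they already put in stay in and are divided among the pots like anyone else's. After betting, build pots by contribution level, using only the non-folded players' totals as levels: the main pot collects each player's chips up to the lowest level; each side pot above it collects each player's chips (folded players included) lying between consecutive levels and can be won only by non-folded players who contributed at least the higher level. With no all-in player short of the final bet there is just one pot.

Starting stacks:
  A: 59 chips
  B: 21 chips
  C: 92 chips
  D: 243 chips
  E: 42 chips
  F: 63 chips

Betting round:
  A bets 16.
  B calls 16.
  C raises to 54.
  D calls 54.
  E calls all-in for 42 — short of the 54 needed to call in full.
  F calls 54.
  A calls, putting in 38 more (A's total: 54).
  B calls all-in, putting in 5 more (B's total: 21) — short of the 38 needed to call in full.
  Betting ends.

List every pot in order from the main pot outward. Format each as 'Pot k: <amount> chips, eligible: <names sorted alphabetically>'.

Pot 1: 126 chips, eligible: A, B, C, D, E, F
Pot 2: 105 chips, eligible: A, C, D, E, F
Pot 3: 48 chips, eligible: A, C, D, F

Derivation:
Contributions: A=54, B=21, C=54, D=54, E=42, F=54
Pot levels (distinct totals of non-folded players): 21, 42, 54
Layer 1-21: 21 each from A, B, C, D, E, F = 21*6 = 126 chips; eligible A, B, C, D, E, F
Layer 22-42: 21 each from A, C, D, E, F = 21*5 = 105 chips; eligible A, C, D, E, F
Layer 43-54: 12 each from A, C, D, F = 12*4 = 48 chips; eligible A, C, D, F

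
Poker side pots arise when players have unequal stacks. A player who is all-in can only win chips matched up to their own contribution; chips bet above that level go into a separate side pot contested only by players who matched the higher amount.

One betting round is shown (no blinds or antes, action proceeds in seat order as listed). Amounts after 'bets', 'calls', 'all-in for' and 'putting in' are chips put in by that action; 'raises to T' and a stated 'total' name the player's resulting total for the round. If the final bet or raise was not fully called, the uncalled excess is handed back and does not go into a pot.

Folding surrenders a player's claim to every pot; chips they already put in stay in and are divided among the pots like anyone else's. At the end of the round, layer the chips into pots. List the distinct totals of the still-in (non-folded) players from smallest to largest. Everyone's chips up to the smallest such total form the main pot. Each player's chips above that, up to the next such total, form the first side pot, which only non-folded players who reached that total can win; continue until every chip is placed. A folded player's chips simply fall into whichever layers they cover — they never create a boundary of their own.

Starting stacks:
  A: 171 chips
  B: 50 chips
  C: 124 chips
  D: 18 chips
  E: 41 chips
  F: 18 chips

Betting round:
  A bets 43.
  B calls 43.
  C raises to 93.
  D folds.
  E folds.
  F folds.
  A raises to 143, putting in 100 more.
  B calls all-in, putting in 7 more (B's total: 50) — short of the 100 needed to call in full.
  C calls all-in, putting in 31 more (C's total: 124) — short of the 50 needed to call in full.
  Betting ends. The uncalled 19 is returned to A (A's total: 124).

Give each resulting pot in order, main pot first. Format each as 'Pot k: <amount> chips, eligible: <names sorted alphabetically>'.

Contributions (after 19 returned to A): A=124, B=50, C=124
Folded: D, E, F
Pot levels (distinct totals of non-folded players): 50, 124
Layer 1-50: 50 each from A, B, C = 50*3 = 150 chips; eligible A, B, C
Layer 51-124: 74 each from A, C = 74*2 = 148 chips; eligible A, C

Pot 1: 150 chips, eligible: A, B, C
Pot 2: 148 chips, eligible: A, C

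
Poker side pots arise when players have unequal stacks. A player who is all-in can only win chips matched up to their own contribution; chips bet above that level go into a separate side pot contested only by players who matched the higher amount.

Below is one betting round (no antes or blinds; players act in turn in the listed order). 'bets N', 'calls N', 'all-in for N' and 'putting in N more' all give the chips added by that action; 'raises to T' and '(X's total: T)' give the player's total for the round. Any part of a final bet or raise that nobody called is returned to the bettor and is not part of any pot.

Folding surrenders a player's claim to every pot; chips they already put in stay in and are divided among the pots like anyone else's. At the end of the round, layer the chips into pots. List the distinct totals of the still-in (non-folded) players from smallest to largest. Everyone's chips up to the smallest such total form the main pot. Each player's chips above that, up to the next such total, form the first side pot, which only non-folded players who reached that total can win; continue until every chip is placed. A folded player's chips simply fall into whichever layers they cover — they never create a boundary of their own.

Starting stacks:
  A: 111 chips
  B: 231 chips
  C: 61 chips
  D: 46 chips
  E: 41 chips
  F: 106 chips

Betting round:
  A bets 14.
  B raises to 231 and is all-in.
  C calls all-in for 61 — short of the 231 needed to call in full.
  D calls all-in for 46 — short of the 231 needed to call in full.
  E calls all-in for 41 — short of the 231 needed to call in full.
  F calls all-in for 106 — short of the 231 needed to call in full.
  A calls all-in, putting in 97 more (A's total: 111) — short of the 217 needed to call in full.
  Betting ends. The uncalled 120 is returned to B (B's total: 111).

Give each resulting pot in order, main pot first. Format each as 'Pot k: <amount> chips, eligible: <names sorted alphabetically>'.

Pot 1: 246 chips, eligible: A, B, C, D, E, F
Pot 2: 25 chips, eligible: A, B, C, D, F
Pot 3: 60 chips, eligible: A, B, C, F
Pot 4: 135 chips, eligible: A, B, F
Pot 5: 10 chips, eligible: A, B

Derivation:
Contributions (after 120 returned to B): A=111, B=111, C=61, D=46, E=41, F=106
Pot levels (distinct totals of non-folded players): 41, 46, 61, 106, 111
Layer 1-41: 41 each from A, B, C, D, E, F = 41*6 = 246 chips; eligible A, B, C, D, E, F
Layer 42-46: 5 each from A, B, C, D, F = 5*5 = 25 chips; eligible A, B, C, D, F
Layer 47-61: 15 each from A, B, C, F = 15*4 = 60 chips; eligible A, B, C, F
Layer 62-106: 45 each from A, B, F = 45*3 = 135 chips; eligible A, B, F
Layer 107-111: 5 each from A, B = 5*2 = 10 chips; eligible A, B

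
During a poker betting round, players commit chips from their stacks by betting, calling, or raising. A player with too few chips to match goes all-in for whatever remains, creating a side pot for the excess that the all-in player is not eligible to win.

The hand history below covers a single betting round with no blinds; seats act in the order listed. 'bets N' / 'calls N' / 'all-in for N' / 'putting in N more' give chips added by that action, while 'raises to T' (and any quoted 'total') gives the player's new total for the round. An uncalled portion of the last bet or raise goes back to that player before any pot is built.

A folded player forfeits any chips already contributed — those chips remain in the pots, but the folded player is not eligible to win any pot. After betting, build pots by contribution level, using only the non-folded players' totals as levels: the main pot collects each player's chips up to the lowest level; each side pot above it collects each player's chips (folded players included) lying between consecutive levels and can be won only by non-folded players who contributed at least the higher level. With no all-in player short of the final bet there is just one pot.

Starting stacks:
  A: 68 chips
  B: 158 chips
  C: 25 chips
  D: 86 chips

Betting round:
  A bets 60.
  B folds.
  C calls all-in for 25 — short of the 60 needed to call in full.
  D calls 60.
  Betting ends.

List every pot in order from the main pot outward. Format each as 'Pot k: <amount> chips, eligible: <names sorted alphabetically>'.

Pot 1: 75 chips, eligible: A, C, D
Pot 2: 70 chips, eligible: A, D

Derivation:
Contributions: A=60, C=25, D=60
Folded: B
Pot levels (distinct totals of non-folded players): 25, 60
Layer 1-25: 25 each from A, C, D = 25*3 = 75 chips; eligible A, C, D
Layer 26-60: 35 each from A, D = 35*2 = 70 chips; eligible A, D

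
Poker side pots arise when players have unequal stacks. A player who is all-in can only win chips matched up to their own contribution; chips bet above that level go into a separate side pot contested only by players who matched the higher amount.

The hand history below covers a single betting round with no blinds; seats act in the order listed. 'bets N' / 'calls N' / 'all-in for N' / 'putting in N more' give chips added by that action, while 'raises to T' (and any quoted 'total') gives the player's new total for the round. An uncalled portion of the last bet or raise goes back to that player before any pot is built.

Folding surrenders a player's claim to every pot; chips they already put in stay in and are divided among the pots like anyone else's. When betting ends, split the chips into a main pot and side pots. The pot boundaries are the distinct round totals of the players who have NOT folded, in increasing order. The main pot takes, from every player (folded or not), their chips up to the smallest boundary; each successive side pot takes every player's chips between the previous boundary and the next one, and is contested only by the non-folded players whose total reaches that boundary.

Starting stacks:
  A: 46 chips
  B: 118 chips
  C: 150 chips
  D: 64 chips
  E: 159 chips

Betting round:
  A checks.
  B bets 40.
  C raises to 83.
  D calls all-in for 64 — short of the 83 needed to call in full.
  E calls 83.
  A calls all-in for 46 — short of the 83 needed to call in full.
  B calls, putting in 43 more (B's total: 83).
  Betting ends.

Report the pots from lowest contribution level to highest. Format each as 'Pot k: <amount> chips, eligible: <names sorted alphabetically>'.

Pot 1: 230 chips, eligible: A, B, C, D, E
Pot 2: 72 chips, eligible: B, C, D, E
Pot 3: 57 chips, eligible: B, C, E

Derivation:
Contributions: A=46, B=83, C=83, D=64, E=83
Pot levels (distinct totals of non-folded players): 46, 64, 83
Layer 1-46: 46 each from A, B, C, D, E = 46*5 = 230 chips; eligible A, B, C, D, E
Layer 47-64: 18 each from B, C, D, E = 18*4 = 72 chips; eligible B, C, D, E
Layer 65-83: 19 each from B, C, E = 19*3 = 57 chips; eligible B, C, E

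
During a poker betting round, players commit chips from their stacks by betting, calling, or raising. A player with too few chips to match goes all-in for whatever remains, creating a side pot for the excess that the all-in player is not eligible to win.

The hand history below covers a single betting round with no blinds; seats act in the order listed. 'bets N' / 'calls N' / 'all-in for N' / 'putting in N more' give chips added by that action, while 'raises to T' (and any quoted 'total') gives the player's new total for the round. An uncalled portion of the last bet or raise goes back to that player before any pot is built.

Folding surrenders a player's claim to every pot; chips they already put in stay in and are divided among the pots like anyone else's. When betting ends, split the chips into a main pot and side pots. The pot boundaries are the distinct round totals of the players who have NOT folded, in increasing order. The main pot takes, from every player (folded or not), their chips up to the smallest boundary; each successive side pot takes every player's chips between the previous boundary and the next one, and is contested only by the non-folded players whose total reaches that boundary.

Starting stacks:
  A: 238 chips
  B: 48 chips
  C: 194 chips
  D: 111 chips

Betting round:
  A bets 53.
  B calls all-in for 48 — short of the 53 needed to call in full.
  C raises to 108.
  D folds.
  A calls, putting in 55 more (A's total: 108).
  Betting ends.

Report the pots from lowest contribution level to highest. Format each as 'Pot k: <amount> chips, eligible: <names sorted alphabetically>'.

Pot 1: 144 chips, eligible: A, B, C
Pot 2: 120 chips, eligible: A, C

Derivation:
Contributions: A=108, B=48, C=108
Folded: D
Pot levels (distinct totals of non-folded players): 48, 108
Layer 1-48: 48 each from A, B, C = 48*3 = 144 chips; eligible A, B, C
Layer 49-108: 60 each from A, C = 60*2 = 120 chips; eligible A, C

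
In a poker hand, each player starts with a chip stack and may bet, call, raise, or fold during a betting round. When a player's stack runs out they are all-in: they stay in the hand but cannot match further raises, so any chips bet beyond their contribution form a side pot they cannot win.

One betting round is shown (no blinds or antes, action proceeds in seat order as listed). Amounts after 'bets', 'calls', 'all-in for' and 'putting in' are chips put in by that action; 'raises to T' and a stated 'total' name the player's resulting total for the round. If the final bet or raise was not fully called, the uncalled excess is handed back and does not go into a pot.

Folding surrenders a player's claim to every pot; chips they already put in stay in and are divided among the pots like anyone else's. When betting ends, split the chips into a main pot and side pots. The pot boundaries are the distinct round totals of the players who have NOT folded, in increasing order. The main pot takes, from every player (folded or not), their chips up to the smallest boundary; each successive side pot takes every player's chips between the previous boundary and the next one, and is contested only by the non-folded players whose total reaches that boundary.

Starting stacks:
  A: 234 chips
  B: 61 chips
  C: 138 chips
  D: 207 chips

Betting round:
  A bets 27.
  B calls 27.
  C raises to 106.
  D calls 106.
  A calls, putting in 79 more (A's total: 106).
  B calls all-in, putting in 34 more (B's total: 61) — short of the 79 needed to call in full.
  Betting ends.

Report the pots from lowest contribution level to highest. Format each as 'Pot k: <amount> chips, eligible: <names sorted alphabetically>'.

Pot 1: 244 chips, eligible: A, B, C, D
Pot 2: 135 chips, eligible: A, C, D

Derivation:
Contributions: A=106, B=61, C=106, D=106
Pot levels (distinct totals of non-folded players): 61, 106
Layer 1-61: 61 each from A, B, C, D = 61*4 = 244 chips; eligible A, B, C, D
Layer 62-106: 45 each from A, C, D = 45*3 = 135 chips; eligible A, C, D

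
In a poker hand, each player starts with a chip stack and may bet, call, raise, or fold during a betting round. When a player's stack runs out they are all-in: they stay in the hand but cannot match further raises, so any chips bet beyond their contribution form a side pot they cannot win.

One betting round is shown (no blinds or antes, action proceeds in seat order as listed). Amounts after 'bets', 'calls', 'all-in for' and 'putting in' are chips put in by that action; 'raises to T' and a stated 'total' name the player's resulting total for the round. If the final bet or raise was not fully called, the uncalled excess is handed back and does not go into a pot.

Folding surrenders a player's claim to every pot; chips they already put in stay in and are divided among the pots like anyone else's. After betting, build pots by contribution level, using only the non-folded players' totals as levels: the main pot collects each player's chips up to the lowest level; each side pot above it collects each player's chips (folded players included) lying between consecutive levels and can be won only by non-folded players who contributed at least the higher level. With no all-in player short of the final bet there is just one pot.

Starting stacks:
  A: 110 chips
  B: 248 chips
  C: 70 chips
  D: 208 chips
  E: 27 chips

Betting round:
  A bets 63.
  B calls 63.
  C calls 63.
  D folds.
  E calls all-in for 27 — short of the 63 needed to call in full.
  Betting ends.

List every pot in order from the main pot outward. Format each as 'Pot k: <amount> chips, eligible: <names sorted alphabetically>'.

Pot 1: 108 chips, eligible: A, B, C, E
Pot 2: 108 chips, eligible: A, B, C

Derivation:
Contributions: A=63, B=63, C=63, E=27
Folded: D
Pot levels (distinct totals of non-folded players): 27, 63
Layer 1-27: 27 each from A, B, C, E = 27*4 = 108 chips; eligible A, B, C, E
Layer 28-63: 36 each from A, B, C = 36*3 = 108 chips; eligible A, B, C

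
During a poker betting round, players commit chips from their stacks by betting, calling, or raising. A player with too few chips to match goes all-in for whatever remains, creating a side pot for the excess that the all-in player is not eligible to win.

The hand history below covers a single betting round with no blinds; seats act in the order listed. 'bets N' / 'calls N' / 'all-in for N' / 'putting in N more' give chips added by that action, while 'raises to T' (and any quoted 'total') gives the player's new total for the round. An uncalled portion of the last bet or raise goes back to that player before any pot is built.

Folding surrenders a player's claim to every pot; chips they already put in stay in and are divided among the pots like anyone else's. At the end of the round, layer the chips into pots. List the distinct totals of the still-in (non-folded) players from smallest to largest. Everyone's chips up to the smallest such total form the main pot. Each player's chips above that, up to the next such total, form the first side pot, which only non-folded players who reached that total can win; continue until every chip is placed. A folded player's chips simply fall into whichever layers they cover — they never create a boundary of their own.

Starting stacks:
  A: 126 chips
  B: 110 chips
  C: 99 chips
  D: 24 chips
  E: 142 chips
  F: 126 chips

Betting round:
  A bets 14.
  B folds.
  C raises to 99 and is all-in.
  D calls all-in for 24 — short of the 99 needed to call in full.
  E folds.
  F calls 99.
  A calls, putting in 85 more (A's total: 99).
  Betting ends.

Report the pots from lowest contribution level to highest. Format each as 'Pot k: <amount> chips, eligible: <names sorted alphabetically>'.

Pot 1: 96 chips, eligible: A, C, D, F
Pot 2: 225 chips, eligible: A, C, F

Derivation:
Contributions: A=99, C=99, D=24, F=99
Folded: B, E
Pot levels (distinct totals of non-folded players): 24, 99
Layer 1-24: 24 each from A, C, D, F = 24*4 = 96 chips; eligible A, C, D, F
Layer 25-99: 75 each from A, C, F = 75*3 = 225 chips; eligible A, C, F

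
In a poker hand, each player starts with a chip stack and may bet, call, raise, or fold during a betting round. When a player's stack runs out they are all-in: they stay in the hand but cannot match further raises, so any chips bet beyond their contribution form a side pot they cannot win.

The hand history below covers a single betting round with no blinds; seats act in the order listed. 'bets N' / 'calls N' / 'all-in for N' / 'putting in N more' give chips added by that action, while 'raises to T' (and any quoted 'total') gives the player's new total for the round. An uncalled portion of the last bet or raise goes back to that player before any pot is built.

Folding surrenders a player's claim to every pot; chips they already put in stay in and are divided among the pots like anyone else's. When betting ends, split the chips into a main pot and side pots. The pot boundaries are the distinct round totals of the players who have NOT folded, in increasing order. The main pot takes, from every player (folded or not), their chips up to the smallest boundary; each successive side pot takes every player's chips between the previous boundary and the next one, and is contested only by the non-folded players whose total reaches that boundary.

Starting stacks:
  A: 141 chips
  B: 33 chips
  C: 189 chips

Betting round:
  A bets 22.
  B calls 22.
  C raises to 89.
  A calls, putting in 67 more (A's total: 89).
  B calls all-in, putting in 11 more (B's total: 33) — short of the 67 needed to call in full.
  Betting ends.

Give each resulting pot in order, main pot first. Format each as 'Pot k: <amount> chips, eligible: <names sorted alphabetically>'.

Contributions: A=89, B=33, C=89
Pot levels (distinct totals of non-folded players): 33, 89
Layer 1-33: 33 each from A, B, C = 33*3 = 99 chips; eligible A, B, C
Layer 34-89: 56 each from A, C = 56*2 = 112 chips; eligible A, C

Pot 1: 99 chips, eligible: A, B, C
Pot 2: 112 chips, eligible: A, C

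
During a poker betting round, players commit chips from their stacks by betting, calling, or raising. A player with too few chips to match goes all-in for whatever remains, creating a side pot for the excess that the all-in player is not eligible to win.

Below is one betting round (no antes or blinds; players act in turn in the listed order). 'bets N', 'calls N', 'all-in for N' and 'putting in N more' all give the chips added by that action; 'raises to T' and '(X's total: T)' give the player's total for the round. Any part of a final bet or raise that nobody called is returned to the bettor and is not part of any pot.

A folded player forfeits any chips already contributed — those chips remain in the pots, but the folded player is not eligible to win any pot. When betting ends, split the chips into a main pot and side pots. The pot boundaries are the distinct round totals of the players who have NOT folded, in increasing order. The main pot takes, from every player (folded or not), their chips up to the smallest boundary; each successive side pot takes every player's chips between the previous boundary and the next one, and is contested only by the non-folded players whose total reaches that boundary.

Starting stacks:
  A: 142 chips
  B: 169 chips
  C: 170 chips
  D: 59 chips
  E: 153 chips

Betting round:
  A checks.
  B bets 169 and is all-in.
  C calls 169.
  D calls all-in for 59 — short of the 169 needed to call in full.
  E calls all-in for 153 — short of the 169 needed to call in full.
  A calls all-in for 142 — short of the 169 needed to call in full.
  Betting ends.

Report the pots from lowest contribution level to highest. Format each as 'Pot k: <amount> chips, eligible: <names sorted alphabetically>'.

Contributions: A=142, B=169, C=169, D=59, E=153
Pot levels (distinct totals of non-folded players): 59, 142, 153, 169
Layer 1-59: 59 each from A, B, C, D, E = 59*5 = 295 chips; eligible A, B, C, D, E
Layer 60-142: 83 each from A, B, C, E = 83*4 = 332 chips; eligible A, B, C, E
Layer 143-153: 11 each from B, C, E = 11*3 = 33 chips; eligible B, C, E
Layer 154-169: 16 each from B, C = 16*2 = 32 chips; eligible B, C

Pot 1: 295 chips, eligible: A, B, C, D, E
Pot 2: 332 chips, eligible: A, B, C, E
Pot 3: 33 chips, eligible: B, C, E
Pot 4: 32 chips, eligible: B, C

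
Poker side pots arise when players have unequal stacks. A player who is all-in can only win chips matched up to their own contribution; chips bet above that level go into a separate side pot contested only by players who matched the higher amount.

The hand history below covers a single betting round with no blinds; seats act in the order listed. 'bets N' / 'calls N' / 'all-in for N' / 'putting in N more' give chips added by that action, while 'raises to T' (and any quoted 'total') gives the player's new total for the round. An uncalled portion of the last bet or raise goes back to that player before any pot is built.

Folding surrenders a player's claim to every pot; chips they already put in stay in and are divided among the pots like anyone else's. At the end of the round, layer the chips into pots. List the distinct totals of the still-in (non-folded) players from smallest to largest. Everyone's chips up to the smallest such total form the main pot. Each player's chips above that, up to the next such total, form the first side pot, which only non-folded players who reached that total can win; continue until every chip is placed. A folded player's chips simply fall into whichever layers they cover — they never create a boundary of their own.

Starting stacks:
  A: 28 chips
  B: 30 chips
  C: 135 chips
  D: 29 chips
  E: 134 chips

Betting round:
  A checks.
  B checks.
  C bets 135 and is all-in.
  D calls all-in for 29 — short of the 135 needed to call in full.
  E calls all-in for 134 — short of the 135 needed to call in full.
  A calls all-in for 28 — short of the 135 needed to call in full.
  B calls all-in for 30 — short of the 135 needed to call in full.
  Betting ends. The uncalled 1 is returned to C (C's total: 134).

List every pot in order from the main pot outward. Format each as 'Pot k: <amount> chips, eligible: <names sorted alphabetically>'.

Pot 1: 140 chips, eligible: A, B, C, D, E
Pot 2: 4 chips, eligible: B, C, D, E
Pot 3: 3 chips, eligible: B, C, E
Pot 4: 208 chips, eligible: C, E

Derivation:
Contributions (after 1 returned to C): A=28, B=30, C=134, D=29, E=134
Pot levels (distinct totals of non-folded players): 28, 29, 30, 134
Layer 1-28: 28 each from A, B, C, D, E = 28*5 = 140 chips; eligible A, B, C, D, E
Layer 29-29: 1 each from B, C, D, E = 1*4 = 4 chips; eligible B, C, D, E
Layer 30-30: 1 each from B, C, E = 1*3 = 3 chips; eligible B, C, E
Layer 31-134: 104 each from C, E = 104*2 = 208 chips; eligible C, E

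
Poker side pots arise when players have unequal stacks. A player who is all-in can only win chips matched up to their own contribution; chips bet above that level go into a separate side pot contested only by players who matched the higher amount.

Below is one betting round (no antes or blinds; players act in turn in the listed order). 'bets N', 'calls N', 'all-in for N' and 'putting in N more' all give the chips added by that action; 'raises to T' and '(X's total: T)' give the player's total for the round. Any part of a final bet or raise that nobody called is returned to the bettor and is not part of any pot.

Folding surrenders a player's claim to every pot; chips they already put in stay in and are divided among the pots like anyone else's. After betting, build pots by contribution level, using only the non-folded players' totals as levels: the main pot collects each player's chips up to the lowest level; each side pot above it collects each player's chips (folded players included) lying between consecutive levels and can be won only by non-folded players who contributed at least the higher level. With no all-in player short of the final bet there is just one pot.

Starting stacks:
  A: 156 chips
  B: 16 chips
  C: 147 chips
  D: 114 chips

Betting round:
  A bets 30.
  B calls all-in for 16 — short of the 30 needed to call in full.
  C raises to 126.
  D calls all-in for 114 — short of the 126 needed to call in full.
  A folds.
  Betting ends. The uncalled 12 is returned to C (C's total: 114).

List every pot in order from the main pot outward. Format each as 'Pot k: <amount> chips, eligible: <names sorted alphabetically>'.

Contributions (after 12 returned to C): A=30, B=16, C=114, D=114
Folded: A
Pot levels (distinct totals of non-folded players): 16, 114
Layer 1-16: 16 each from A, B, C, D = 16*4 = 64 chips; eligible B, C, D
Layer 17-114: A 14 + C 98 + D 98 = 210 chips; eligible C, D

Pot 1: 64 chips, eligible: B, C, D
Pot 2: 210 chips, eligible: C, D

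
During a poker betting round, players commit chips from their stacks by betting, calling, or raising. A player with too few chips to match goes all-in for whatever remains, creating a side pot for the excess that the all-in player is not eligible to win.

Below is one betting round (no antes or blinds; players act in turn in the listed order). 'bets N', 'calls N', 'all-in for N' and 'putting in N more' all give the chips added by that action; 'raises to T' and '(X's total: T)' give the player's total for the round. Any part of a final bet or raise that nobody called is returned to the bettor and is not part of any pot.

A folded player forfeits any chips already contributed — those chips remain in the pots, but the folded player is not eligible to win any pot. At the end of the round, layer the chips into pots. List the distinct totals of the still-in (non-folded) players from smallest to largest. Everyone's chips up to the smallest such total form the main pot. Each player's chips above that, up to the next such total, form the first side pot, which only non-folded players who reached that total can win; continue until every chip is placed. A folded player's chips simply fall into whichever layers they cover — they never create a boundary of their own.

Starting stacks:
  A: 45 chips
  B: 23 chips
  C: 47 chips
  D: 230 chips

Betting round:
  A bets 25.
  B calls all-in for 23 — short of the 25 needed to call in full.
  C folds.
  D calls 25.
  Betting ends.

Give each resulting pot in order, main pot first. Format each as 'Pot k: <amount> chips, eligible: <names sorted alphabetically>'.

Pot 1: 69 chips, eligible: A, B, D
Pot 2: 4 chips, eligible: A, D

Derivation:
Contributions: A=25, B=23, D=25
Folded: C
Pot levels (distinct totals of non-folded players): 23, 25
Layer 1-23: 23 each from A, B, D = 23*3 = 69 chips; eligible A, B, D
Layer 24-25: 2 each from A, D = 2*2 = 4 chips; eligible A, D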